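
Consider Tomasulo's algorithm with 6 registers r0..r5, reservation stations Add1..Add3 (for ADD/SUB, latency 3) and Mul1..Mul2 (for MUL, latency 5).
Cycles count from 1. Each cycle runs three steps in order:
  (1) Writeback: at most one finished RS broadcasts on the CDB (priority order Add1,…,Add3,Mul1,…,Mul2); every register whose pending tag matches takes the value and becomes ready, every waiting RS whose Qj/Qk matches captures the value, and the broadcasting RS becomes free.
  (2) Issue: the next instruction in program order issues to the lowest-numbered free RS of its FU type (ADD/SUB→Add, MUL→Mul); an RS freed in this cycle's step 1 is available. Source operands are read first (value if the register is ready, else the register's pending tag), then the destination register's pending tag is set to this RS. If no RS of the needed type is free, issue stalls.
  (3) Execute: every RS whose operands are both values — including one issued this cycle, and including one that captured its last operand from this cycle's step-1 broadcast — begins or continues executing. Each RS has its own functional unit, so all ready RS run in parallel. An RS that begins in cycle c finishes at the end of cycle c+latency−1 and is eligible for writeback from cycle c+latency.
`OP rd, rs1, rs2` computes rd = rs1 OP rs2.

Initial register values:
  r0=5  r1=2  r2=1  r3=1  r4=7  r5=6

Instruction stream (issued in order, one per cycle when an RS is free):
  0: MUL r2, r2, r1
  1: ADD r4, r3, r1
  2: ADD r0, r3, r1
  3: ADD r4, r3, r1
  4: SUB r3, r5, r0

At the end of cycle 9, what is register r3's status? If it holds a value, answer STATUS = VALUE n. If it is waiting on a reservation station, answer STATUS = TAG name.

  c1: issue MUL r2<-Mul1  regs: r0:5,r1:2,r2:Mul1,r3:1,r4:7,r5:6
  c2: issue ADD r4<-Add1  regs: r0:5,r1:2,r2:Mul1,r3:1,r4:Add1,r5:6
  c3: issue ADD r0<-Add2  regs: r0:Add2,r1:2,r2:Mul1,r3:1,r4:Add1,r5:6
  c4: issue ADD r4<-Add3  regs: r0:Add2,r1:2,r2:Mul1,r3:1,r4:Add3,r5:6
  c5: CDB Add1=3; issue SUB r3<-Add1  regs: r0:Add2,r1:2,r2:Mul1,r3:Add1,r4:Add3,r5:6
  c6: CDB Add2=3  regs: r0:3,r1:2,r2:Mul1,r3:Add1,r4:Add3,r5:6
  c7: CDB Add3=3  regs: r0:3,r1:2,r2:Mul1,r3:Add1,r4:3,r5:6
  c8: CDB Mul1=2  regs: r0:3,r1:2,r2:2,r3:Add1,r4:3,r5:6
  c9: CDB Add1=3  regs: r0:3,r1:2,r2:2,r3:3,r4:3,r5:6

STATUS = VALUE 3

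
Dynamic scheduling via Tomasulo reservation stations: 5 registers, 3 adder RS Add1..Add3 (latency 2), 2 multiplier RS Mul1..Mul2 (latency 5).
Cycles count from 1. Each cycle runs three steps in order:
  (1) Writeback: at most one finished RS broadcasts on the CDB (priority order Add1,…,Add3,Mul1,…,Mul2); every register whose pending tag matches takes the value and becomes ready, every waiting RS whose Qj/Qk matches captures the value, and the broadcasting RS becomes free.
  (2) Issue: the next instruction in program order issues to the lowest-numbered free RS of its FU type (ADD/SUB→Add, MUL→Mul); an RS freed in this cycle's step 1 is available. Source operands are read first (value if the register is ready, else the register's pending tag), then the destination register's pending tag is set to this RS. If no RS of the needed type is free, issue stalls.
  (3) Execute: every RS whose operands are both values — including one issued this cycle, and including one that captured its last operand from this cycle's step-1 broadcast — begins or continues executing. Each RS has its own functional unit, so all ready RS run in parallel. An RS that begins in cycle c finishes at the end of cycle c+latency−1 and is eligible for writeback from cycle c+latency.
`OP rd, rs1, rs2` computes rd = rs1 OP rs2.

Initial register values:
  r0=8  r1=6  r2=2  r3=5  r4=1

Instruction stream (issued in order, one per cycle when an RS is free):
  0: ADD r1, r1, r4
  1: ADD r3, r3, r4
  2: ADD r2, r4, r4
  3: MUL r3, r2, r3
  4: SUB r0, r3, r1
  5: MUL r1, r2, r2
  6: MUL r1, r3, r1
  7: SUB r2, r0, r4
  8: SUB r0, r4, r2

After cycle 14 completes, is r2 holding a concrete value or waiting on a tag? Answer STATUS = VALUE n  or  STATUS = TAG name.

STATUS = VALUE 4

cycle 1: issue ADD r1<-Add1 // r0:8,r1:Add1,r2:2,r3:5,r4:1
cycle 2: issue ADD r3<-Add2 // r0:8,r1:Add1,r2:2,r3:Add2,r4:1
cycle 3: CDB Add1=7; issue ADD r2<-Add1 // r0:8,r1:7,r2:Add1,r3:Add2,r4:1
cycle 4: CDB Add2=6; issue MUL r3<-Mul1 // r0:8,r1:7,r2:Add1,r3:Mul1,r4:1
cycle 5: CDB Add1=2; issue SUB r0<-Add1 // r0:Add1,r1:7,r2:2,r3:Mul1,r4:1
cycle 6: issue MUL r1<-Mul2 // r0:Add1,r1:Mul2,r2:2,r3:Mul1,r4:1
cycle 7: stall // r0:Add1,r1:Mul2,r2:2,r3:Mul1,r4:1
cycle 8: stall // r0:Add1,r1:Mul2,r2:2,r3:Mul1,r4:1
cycle 9: stall // r0:Add1,r1:Mul2,r2:2,r3:Mul1,r4:1
cycle 10: CDB Mul1=12; issue MUL r1<-Mul1 // r0:Add1,r1:Mul1,r2:2,r3:12,r4:1
cycle 11: CDB Mul2=4; issue SUB r2<-Add2 // r0:Add1,r1:Mul1,r2:Add2,r3:12,r4:1
cycle 12: CDB Add1=5; issue SUB r0<-Add1 // r0:Add1,r1:Mul1,r2:Add2,r3:12,r4:1
cycle 13: - // r0:Add1,r1:Mul1,r2:Add2,r3:12,r4:1
cycle 14: CDB Add2=4 // r0:Add1,r1:Mul1,r2:4,r3:12,r4:1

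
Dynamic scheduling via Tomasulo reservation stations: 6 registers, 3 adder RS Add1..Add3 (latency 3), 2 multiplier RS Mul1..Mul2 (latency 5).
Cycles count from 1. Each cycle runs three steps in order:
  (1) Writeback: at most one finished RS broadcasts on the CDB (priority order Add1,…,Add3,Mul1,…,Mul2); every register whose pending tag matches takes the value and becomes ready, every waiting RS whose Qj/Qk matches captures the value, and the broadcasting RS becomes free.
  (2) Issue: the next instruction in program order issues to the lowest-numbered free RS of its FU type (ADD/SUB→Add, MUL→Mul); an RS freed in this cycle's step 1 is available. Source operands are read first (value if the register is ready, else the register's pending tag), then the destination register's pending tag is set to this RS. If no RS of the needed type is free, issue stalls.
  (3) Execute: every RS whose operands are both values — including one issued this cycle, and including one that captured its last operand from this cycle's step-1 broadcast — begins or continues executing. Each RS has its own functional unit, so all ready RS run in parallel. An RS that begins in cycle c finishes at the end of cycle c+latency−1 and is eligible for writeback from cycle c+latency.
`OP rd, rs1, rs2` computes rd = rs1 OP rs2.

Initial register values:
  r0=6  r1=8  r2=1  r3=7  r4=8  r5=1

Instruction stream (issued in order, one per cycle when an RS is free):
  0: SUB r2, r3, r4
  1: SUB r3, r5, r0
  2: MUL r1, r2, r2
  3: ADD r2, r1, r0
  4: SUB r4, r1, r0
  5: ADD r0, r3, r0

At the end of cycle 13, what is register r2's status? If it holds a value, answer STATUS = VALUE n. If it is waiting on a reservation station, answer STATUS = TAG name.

c1: issue SUB r2<-Add1 | r0:6,r1:8,r2:Add1,r3:7,r4:8,r5:1
c2: issue SUB r3<-Add2 | r0:6,r1:8,r2:Add1,r3:Add2,r4:8,r5:1
c3: issue MUL r1<-Mul1 | r0:6,r1:Mul1,r2:Add1,r3:Add2,r4:8,r5:1
c4: CDB Add1=-1; issue ADD r2<-Add1 | r0:6,r1:Mul1,r2:Add1,r3:Add2,r4:8,r5:1
c5: CDB Add2=-5; issue SUB r4<-Add2 | r0:6,r1:Mul1,r2:Add1,r3:-5,r4:Add2,r5:1
c6: issue ADD r0<-Add3 | r0:Add3,r1:Mul1,r2:Add1,r3:-5,r4:Add2,r5:1
c7: - | r0:Add3,r1:Mul1,r2:Add1,r3:-5,r4:Add2,r5:1
c8: - | r0:Add3,r1:Mul1,r2:Add1,r3:-5,r4:Add2,r5:1
c9: CDB Add3=1 | r0:1,r1:Mul1,r2:Add1,r3:-5,r4:Add2,r5:1
c10: CDB Mul1=1 | r0:1,r1:1,r2:Add1,r3:-5,r4:Add2,r5:1
c11: - | r0:1,r1:1,r2:Add1,r3:-5,r4:Add2,r5:1
c12: - | r0:1,r1:1,r2:Add1,r3:-5,r4:Add2,r5:1
c13: CDB Add1=7 | r0:1,r1:1,r2:7,r3:-5,r4:Add2,r5:1

STATUS = VALUE 7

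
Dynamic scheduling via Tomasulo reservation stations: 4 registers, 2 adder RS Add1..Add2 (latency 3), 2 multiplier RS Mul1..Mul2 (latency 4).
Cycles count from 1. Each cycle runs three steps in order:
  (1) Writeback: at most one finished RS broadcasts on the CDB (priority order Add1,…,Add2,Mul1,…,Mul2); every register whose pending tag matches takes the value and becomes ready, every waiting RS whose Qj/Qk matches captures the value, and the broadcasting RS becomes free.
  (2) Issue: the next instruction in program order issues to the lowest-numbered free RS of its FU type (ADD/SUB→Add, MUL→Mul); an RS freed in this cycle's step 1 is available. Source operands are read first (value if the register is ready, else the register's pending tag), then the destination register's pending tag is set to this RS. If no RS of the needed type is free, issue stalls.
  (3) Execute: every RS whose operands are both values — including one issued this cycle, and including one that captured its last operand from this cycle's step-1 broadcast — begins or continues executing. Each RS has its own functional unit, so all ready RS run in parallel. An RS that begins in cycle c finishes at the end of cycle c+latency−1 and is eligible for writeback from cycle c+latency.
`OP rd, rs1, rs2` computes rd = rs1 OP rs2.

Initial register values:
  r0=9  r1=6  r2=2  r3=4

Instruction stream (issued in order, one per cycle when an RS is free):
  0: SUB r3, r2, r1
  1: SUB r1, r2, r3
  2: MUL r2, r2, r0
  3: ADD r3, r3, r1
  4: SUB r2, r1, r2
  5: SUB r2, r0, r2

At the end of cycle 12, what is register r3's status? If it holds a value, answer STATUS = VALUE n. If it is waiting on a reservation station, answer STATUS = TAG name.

STATUS = VALUE 2

c1: issue SUB r3<-Add1 | r0:9,r1:6,r2:2,r3:Add1
c2: issue SUB r1<-Add2 | r0:9,r1:Add2,r2:2,r3:Add1
c3: issue MUL r2<-Mul1 | r0:9,r1:Add2,r2:Mul1,r3:Add1
c4: CDB Add1=-4; issue ADD r3<-Add1 | r0:9,r1:Add2,r2:Mul1,r3:Add1
c5: stall | r0:9,r1:Add2,r2:Mul1,r3:Add1
c6: stall | r0:9,r1:Add2,r2:Mul1,r3:Add1
c7: CDB Add2=6; issue SUB r2<-Add2 | r0:9,r1:6,r2:Add2,r3:Add1
c8: CDB Mul1=18; stall | r0:9,r1:6,r2:Add2,r3:Add1
c9: stall | r0:9,r1:6,r2:Add2,r3:Add1
c10: CDB Add1=2; issue SUB r2<-Add1 | r0:9,r1:6,r2:Add1,r3:2
c11: CDB Add2=-12 | r0:9,r1:6,r2:Add1,r3:2
c12: - | r0:9,r1:6,r2:Add1,r3:2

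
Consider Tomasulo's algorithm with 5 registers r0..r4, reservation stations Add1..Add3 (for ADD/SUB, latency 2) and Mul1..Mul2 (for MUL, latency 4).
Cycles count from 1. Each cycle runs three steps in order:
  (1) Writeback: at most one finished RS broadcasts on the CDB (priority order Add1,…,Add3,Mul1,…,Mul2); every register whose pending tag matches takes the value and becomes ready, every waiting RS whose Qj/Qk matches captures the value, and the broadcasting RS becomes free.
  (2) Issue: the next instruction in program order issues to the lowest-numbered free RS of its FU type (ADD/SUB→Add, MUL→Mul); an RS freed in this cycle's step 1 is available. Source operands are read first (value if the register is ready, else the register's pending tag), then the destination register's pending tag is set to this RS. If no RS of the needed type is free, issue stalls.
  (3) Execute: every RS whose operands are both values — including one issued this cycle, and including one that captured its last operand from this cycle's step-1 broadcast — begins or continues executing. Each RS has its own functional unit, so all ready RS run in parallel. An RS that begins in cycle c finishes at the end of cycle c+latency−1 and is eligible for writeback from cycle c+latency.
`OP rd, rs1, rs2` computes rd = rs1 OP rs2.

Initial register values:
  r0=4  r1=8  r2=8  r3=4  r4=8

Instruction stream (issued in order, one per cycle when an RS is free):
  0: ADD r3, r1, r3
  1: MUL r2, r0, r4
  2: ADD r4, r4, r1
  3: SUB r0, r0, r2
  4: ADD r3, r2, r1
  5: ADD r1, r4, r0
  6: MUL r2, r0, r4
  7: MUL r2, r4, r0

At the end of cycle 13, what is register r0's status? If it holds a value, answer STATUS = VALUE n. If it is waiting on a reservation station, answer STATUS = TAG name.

c1: issue ADD r3<-Add1 | r0:4,r1:8,r2:8,r3:Add1,r4:8
c2: issue MUL r2<-Mul1 | r0:4,r1:8,r2:Mul1,r3:Add1,r4:8
c3: CDB Add1=12; issue ADD r4<-Add1 | r0:4,r1:8,r2:Mul1,r3:12,r4:Add1
c4: issue SUB r0<-Add2 | r0:Add2,r1:8,r2:Mul1,r3:12,r4:Add1
c5: CDB Add1=16; issue ADD r3<-Add1 | r0:Add2,r1:8,r2:Mul1,r3:Add1,r4:16
c6: CDB Mul1=32; issue ADD r1<-Add3 | r0:Add2,r1:Add3,r2:32,r3:Add1,r4:16
c7: issue MUL r2<-Mul1 | r0:Add2,r1:Add3,r2:Mul1,r3:Add1,r4:16
c8: CDB Add1=40; issue MUL r2<-Mul2 | r0:Add2,r1:Add3,r2:Mul2,r3:40,r4:16
c9: CDB Add2=-28 | r0:-28,r1:Add3,r2:Mul2,r3:40,r4:16
c10: - | r0:-28,r1:Add3,r2:Mul2,r3:40,r4:16
c11: CDB Add3=-12 | r0:-28,r1:-12,r2:Mul2,r3:40,r4:16
c12: - | r0:-28,r1:-12,r2:Mul2,r3:40,r4:16
c13: CDB Mul1=-448 | r0:-28,r1:-12,r2:Mul2,r3:40,r4:16

STATUS = VALUE -28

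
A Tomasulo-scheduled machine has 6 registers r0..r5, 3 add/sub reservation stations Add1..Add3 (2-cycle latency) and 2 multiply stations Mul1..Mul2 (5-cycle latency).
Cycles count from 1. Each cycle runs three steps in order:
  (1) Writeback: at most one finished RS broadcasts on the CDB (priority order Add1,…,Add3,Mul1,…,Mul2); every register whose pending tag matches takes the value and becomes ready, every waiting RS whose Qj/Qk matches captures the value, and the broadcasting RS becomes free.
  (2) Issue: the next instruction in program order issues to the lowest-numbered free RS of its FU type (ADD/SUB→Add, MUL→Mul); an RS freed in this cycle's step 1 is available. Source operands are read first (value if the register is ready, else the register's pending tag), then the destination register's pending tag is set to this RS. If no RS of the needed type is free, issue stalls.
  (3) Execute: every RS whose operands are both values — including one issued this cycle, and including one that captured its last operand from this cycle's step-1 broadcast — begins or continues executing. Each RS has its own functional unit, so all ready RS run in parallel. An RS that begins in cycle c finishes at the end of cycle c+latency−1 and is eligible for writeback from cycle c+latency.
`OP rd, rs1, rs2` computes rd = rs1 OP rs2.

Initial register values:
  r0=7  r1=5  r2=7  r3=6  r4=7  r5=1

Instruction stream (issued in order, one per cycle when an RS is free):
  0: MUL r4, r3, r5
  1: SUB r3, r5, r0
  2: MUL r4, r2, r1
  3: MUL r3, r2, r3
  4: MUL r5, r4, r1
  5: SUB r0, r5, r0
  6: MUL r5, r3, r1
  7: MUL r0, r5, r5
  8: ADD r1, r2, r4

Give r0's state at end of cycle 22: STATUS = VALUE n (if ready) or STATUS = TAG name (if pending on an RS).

  c1: issue MUL r4<-Mul1  regs: r0:7,r1:5,r2:7,r3:6,r4:Mul1,r5:1
  c2: issue SUB r3<-Add1  regs: r0:7,r1:5,r2:7,r3:Add1,r4:Mul1,r5:1
  c3: issue MUL r4<-Mul2  regs: r0:7,r1:5,r2:7,r3:Add1,r4:Mul2,r5:1
  c4: CDB Add1=-6; stall  regs: r0:7,r1:5,r2:7,r3:-6,r4:Mul2,r5:1
  c5: stall  regs: r0:7,r1:5,r2:7,r3:-6,r4:Mul2,r5:1
  c6: CDB Mul1=6; issue MUL r3<-Mul1  regs: r0:7,r1:5,r2:7,r3:Mul1,r4:Mul2,r5:1
  c7: stall  regs: r0:7,r1:5,r2:7,r3:Mul1,r4:Mul2,r5:1
  c8: CDB Mul2=35; issue MUL r5<-Mul2  regs: r0:7,r1:5,r2:7,r3:Mul1,r4:35,r5:Mul2
  c9: issue SUB r0<-Add1  regs: r0:Add1,r1:5,r2:7,r3:Mul1,r4:35,r5:Mul2
  c10: stall  regs: r0:Add1,r1:5,r2:7,r3:Mul1,r4:35,r5:Mul2
  c11: CDB Mul1=-42; issue MUL r5<-Mul1  regs: r0:Add1,r1:5,r2:7,r3:-42,r4:35,r5:Mul1
  c12: stall  regs: r0:Add1,r1:5,r2:7,r3:-42,r4:35,r5:Mul1
  c13: CDB Mul2=175; issue MUL r0<-Mul2  regs: r0:Mul2,r1:5,r2:7,r3:-42,r4:35,r5:Mul1
  c14: issue ADD r1<-Add2  regs: r0:Mul2,r1:Add2,r2:7,r3:-42,r4:35,r5:Mul1
  c15: CDB Add1=168  regs: r0:Mul2,r1:Add2,r2:7,r3:-42,r4:35,r5:Mul1
  c16: CDB Add2=42  regs: r0:Mul2,r1:42,r2:7,r3:-42,r4:35,r5:Mul1
  c17: CDB Mul1=-210  regs: r0:Mul2,r1:42,r2:7,r3:-42,r4:35,r5:-210
  c18: -  regs: r0:Mul2,r1:42,r2:7,r3:-42,r4:35,r5:-210
  c19: -  regs: r0:Mul2,r1:42,r2:7,r3:-42,r4:35,r5:-210
  c20: -  regs: r0:Mul2,r1:42,r2:7,r3:-42,r4:35,r5:-210
  c21: -  regs: r0:Mul2,r1:42,r2:7,r3:-42,r4:35,r5:-210
  c22: CDB Mul2=44100  regs: r0:44100,r1:42,r2:7,r3:-42,r4:35,r5:-210

STATUS = VALUE 44100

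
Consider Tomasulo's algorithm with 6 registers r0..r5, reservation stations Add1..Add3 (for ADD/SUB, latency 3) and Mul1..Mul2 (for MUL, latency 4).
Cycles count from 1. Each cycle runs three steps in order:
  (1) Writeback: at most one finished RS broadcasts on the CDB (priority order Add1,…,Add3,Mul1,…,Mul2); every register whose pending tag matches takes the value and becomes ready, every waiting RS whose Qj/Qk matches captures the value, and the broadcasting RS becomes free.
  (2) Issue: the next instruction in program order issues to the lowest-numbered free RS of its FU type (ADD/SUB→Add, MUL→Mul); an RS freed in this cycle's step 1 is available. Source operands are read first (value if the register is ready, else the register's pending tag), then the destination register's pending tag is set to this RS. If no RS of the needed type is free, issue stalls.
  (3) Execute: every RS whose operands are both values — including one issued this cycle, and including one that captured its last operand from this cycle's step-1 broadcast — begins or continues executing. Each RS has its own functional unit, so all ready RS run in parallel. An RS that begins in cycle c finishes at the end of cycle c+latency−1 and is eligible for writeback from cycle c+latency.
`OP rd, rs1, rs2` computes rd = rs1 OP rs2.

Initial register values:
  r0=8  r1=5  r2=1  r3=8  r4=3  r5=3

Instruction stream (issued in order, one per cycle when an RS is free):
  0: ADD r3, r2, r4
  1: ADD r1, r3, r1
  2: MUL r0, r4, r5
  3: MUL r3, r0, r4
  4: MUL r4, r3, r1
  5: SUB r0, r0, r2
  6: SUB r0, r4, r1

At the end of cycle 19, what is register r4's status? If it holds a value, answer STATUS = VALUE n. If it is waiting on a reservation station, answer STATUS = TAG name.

STATUS = VALUE 243

c1: issue ADD r3<-Add1 | r0:8,r1:5,r2:1,r3:Add1,r4:3,r5:3
c2: issue ADD r1<-Add2 | r0:8,r1:Add2,r2:1,r3:Add1,r4:3,r5:3
c3: issue MUL r0<-Mul1 | r0:Mul1,r1:Add2,r2:1,r3:Add1,r4:3,r5:3
c4: CDB Add1=4; issue MUL r3<-Mul2 | r0:Mul1,r1:Add2,r2:1,r3:Mul2,r4:3,r5:3
c5: stall | r0:Mul1,r1:Add2,r2:1,r3:Mul2,r4:3,r5:3
c6: stall | r0:Mul1,r1:Add2,r2:1,r3:Mul2,r4:3,r5:3
c7: CDB Add2=9; stall | r0:Mul1,r1:9,r2:1,r3:Mul2,r4:3,r5:3
c8: CDB Mul1=9; issue MUL r4<-Mul1 | r0:9,r1:9,r2:1,r3:Mul2,r4:Mul1,r5:3
c9: issue SUB r0<-Add1 | r0:Add1,r1:9,r2:1,r3:Mul2,r4:Mul1,r5:3
c10: issue SUB r0<-Add2 | r0:Add2,r1:9,r2:1,r3:Mul2,r4:Mul1,r5:3
c11: - | r0:Add2,r1:9,r2:1,r3:Mul2,r4:Mul1,r5:3
c12: CDB Add1=8 | r0:Add2,r1:9,r2:1,r3:Mul2,r4:Mul1,r5:3
c13: CDB Mul2=27 | r0:Add2,r1:9,r2:1,r3:27,r4:Mul1,r5:3
c14: - | r0:Add2,r1:9,r2:1,r3:27,r4:Mul1,r5:3
c15: - | r0:Add2,r1:9,r2:1,r3:27,r4:Mul1,r5:3
c16: - | r0:Add2,r1:9,r2:1,r3:27,r4:Mul1,r5:3
c17: CDB Mul1=243 | r0:Add2,r1:9,r2:1,r3:27,r4:243,r5:3
c18: - | r0:Add2,r1:9,r2:1,r3:27,r4:243,r5:3
c19: - | r0:Add2,r1:9,r2:1,r3:27,r4:243,r5:3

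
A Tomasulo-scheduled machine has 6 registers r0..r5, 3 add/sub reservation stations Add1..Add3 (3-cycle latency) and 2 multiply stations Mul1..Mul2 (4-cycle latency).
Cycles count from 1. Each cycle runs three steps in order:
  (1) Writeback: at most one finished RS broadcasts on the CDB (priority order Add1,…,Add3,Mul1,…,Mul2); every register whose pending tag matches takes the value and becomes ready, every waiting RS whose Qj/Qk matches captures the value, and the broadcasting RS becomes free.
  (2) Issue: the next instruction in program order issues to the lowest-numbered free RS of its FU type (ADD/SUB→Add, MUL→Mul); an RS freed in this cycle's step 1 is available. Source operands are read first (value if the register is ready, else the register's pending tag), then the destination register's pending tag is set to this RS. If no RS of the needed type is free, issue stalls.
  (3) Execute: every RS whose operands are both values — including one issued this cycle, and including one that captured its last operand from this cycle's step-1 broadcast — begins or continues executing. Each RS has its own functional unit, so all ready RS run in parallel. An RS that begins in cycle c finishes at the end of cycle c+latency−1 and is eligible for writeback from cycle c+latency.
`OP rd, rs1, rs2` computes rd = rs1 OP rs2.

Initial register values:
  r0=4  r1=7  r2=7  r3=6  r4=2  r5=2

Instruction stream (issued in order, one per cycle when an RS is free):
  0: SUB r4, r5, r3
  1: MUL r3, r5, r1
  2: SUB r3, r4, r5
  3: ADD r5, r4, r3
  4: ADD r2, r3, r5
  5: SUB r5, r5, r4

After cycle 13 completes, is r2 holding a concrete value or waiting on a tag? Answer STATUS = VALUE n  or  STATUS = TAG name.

STATUS = TAG Add3

c1: issue SUB r4<-Add1 | r0:4,r1:7,r2:7,r3:6,r4:Add1,r5:2
c2: issue MUL r3<-Mul1 | r0:4,r1:7,r2:7,r3:Mul1,r4:Add1,r5:2
c3: issue SUB r3<-Add2 | r0:4,r1:7,r2:7,r3:Add2,r4:Add1,r5:2
c4: CDB Add1=-4; issue ADD r5<-Add1 | r0:4,r1:7,r2:7,r3:Add2,r4:-4,r5:Add1
c5: issue ADD r2<-Add3 | r0:4,r1:7,r2:Add3,r3:Add2,r4:-4,r5:Add1
c6: CDB Mul1=14; stall | r0:4,r1:7,r2:Add3,r3:Add2,r4:-4,r5:Add1
c7: CDB Add2=-6; issue SUB r5<-Add2 | r0:4,r1:7,r2:Add3,r3:-6,r4:-4,r5:Add2
c8: - | r0:4,r1:7,r2:Add3,r3:-6,r4:-4,r5:Add2
c9: - | r0:4,r1:7,r2:Add3,r3:-6,r4:-4,r5:Add2
c10: CDB Add1=-10 | r0:4,r1:7,r2:Add3,r3:-6,r4:-4,r5:Add2
c11: - | r0:4,r1:7,r2:Add3,r3:-6,r4:-4,r5:Add2
c12: - | r0:4,r1:7,r2:Add3,r3:-6,r4:-4,r5:Add2
c13: CDB Add2=-6 | r0:4,r1:7,r2:Add3,r3:-6,r4:-4,r5:-6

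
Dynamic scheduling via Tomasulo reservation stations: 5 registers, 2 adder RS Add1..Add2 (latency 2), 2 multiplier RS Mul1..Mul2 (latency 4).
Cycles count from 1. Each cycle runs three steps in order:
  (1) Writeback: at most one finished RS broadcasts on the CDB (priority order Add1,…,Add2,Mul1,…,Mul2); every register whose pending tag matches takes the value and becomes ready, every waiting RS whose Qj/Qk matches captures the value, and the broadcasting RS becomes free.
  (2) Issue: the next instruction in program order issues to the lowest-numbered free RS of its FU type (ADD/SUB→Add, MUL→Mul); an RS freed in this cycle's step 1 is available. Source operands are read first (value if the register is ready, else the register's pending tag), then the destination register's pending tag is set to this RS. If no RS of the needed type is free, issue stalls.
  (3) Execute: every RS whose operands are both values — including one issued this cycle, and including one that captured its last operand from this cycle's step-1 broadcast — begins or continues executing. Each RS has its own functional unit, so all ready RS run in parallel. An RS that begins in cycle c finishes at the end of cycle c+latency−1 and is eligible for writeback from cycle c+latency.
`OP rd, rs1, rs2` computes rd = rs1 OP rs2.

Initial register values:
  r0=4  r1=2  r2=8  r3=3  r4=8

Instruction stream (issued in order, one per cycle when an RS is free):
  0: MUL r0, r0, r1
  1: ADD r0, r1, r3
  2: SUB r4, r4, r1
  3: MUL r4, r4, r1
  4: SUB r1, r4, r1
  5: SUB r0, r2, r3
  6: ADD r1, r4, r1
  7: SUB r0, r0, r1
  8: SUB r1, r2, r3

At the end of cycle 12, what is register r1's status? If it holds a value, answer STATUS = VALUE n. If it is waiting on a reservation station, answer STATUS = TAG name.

cycle 1: issue MUL r0<-Mul1 // r0:Mul1,r1:2,r2:8,r3:3,r4:8
cycle 2: issue ADD r0<-Add1 // r0:Add1,r1:2,r2:8,r3:3,r4:8
cycle 3: issue SUB r4<-Add2 // r0:Add1,r1:2,r2:8,r3:3,r4:Add2
cycle 4: CDB Add1=5; issue MUL r4<-Mul2 // r0:5,r1:2,r2:8,r3:3,r4:Mul2
cycle 5: CDB Add2=6; issue SUB r1<-Add1 // r0:5,r1:Add1,r2:8,r3:3,r4:Mul2
cycle 6: CDB Mul1=8; issue SUB r0<-Add2 // r0:Add2,r1:Add1,r2:8,r3:3,r4:Mul2
cycle 7: stall // r0:Add2,r1:Add1,r2:8,r3:3,r4:Mul2
cycle 8: CDB Add2=5; issue ADD r1<-Add2 // r0:5,r1:Add2,r2:8,r3:3,r4:Mul2
cycle 9: CDB Mul2=12; stall // r0:5,r1:Add2,r2:8,r3:3,r4:12
cycle 10: stall // r0:5,r1:Add2,r2:8,r3:3,r4:12
cycle 11: CDB Add1=10; issue SUB r0<-Add1 // r0:Add1,r1:Add2,r2:8,r3:3,r4:12
cycle 12: stall // r0:Add1,r1:Add2,r2:8,r3:3,r4:12

STATUS = TAG Add2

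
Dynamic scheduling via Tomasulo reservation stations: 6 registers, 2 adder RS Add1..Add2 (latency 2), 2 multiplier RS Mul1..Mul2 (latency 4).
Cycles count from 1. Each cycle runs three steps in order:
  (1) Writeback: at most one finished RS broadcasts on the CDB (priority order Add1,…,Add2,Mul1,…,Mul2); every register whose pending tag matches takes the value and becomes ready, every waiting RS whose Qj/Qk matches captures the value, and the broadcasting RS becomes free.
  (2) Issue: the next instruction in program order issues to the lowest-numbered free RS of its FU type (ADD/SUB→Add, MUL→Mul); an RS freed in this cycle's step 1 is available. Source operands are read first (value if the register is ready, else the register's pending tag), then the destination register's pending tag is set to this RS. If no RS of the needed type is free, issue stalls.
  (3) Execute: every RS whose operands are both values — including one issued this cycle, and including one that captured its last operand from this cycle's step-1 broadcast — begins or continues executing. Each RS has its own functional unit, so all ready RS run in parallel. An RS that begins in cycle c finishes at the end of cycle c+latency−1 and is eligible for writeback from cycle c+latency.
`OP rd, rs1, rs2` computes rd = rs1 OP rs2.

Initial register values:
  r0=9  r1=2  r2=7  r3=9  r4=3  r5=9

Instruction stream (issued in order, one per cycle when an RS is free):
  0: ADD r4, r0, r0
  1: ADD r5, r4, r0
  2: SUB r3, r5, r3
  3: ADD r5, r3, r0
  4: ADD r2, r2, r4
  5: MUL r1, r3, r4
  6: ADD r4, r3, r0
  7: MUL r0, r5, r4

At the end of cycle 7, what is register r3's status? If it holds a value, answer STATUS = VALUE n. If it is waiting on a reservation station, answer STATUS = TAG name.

c1: issue ADD r4<-Add1 | r0:9,r1:2,r2:7,r3:9,r4:Add1,r5:9
c2: issue ADD r5<-Add2 | r0:9,r1:2,r2:7,r3:9,r4:Add1,r5:Add2
c3: CDB Add1=18; issue SUB r3<-Add1 | r0:9,r1:2,r2:7,r3:Add1,r4:18,r5:Add2
c4: stall | r0:9,r1:2,r2:7,r3:Add1,r4:18,r5:Add2
c5: CDB Add2=27; issue ADD r5<-Add2 | r0:9,r1:2,r2:7,r3:Add1,r4:18,r5:Add2
c6: stall | r0:9,r1:2,r2:7,r3:Add1,r4:18,r5:Add2
c7: CDB Add1=18; issue ADD r2<-Add1 | r0:9,r1:2,r2:Add1,r3:18,r4:18,r5:Add2

STATUS = VALUE 18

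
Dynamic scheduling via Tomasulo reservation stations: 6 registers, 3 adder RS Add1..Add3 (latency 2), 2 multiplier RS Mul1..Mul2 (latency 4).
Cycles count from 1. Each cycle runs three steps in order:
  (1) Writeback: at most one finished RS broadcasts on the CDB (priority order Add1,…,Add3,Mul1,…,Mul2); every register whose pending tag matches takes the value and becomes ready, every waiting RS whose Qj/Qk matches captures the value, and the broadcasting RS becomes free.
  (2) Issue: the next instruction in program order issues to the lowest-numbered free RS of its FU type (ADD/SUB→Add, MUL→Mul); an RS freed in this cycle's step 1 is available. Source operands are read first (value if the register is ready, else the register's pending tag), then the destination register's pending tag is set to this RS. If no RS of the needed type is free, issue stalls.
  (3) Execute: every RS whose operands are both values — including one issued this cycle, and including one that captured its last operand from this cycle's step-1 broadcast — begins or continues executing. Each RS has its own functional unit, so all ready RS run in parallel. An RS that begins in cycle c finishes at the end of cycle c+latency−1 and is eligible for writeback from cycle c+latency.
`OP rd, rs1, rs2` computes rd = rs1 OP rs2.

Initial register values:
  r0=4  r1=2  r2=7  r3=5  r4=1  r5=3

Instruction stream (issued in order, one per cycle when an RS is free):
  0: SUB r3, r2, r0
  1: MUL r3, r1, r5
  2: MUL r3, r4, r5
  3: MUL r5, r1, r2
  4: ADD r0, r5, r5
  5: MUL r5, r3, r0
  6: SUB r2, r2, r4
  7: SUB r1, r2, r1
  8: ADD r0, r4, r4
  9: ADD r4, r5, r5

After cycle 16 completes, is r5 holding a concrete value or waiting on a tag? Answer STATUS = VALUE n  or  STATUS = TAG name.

STATUS = VALUE 84

cycle 1: issue SUB r3<-Add1 // r0:4,r1:2,r2:7,r3:Add1,r4:1,r5:3
cycle 2: issue MUL r3<-Mul1 // r0:4,r1:2,r2:7,r3:Mul1,r4:1,r5:3
cycle 3: CDB Add1=3; issue MUL r3<-Mul2 // r0:4,r1:2,r2:7,r3:Mul2,r4:1,r5:3
cycle 4: stall // r0:4,r1:2,r2:7,r3:Mul2,r4:1,r5:3
cycle 5: stall // r0:4,r1:2,r2:7,r3:Mul2,r4:1,r5:3
cycle 6: CDB Mul1=6; issue MUL r5<-Mul1 // r0:4,r1:2,r2:7,r3:Mul2,r4:1,r5:Mul1
cycle 7: CDB Mul2=3; issue ADD r0<-Add1 // r0:Add1,r1:2,r2:7,r3:3,r4:1,r5:Mul1
cycle 8: issue MUL r5<-Mul2 // r0:Add1,r1:2,r2:7,r3:3,r4:1,r5:Mul2
cycle 9: issue SUB r2<-Add2 // r0:Add1,r1:2,r2:Add2,r3:3,r4:1,r5:Mul2
cycle 10: CDB Mul1=14; issue SUB r1<-Add3 // r0:Add1,r1:Add3,r2:Add2,r3:3,r4:1,r5:Mul2
cycle 11: CDB Add2=6; issue ADD r0<-Add2 // r0:Add2,r1:Add3,r2:6,r3:3,r4:1,r5:Mul2
cycle 12: CDB Add1=28; issue ADD r4<-Add1 // r0:Add2,r1:Add3,r2:6,r3:3,r4:Add1,r5:Mul2
cycle 13: CDB Add2=2 // r0:2,r1:Add3,r2:6,r3:3,r4:Add1,r5:Mul2
cycle 14: CDB Add3=4 // r0:2,r1:4,r2:6,r3:3,r4:Add1,r5:Mul2
cycle 15: - // r0:2,r1:4,r2:6,r3:3,r4:Add1,r5:Mul2
cycle 16: CDB Mul2=84 // r0:2,r1:4,r2:6,r3:3,r4:Add1,r5:84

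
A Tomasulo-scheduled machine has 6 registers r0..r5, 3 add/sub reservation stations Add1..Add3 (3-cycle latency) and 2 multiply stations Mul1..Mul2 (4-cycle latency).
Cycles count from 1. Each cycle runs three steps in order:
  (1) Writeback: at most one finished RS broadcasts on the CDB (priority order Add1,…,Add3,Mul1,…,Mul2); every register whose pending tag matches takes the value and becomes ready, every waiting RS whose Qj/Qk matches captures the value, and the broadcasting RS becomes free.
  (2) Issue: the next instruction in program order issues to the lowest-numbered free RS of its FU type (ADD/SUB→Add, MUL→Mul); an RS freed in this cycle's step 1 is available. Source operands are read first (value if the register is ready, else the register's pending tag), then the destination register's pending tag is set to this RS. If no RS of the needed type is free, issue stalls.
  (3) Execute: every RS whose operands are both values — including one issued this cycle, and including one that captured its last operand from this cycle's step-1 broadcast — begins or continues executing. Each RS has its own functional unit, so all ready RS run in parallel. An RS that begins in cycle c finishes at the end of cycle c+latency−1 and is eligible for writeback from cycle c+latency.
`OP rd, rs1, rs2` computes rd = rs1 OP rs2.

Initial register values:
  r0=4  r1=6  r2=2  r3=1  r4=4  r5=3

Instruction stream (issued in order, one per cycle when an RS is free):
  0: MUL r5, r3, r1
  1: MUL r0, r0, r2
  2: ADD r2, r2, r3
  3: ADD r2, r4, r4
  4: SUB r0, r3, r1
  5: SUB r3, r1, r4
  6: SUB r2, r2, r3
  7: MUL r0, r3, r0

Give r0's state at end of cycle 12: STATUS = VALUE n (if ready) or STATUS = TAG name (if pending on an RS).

STATUS = TAG Mul1

c1: issue MUL r5<-Mul1 | r0:4,r1:6,r2:2,r3:1,r4:4,r5:Mul1
c2: issue MUL r0<-Mul2 | r0:Mul2,r1:6,r2:2,r3:1,r4:4,r5:Mul1
c3: issue ADD r2<-Add1 | r0:Mul2,r1:6,r2:Add1,r3:1,r4:4,r5:Mul1
c4: issue ADD r2<-Add2 | r0:Mul2,r1:6,r2:Add2,r3:1,r4:4,r5:Mul1
c5: CDB Mul1=6; issue SUB r0<-Add3 | r0:Add3,r1:6,r2:Add2,r3:1,r4:4,r5:6
c6: CDB Add1=3; issue SUB r3<-Add1 | r0:Add3,r1:6,r2:Add2,r3:Add1,r4:4,r5:6
c7: CDB Add2=8; issue SUB r2<-Add2 | r0:Add3,r1:6,r2:Add2,r3:Add1,r4:4,r5:6
c8: CDB Add3=-5; issue MUL r0<-Mul1 | r0:Mul1,r1:6,r2:Add2,r3:Add1,r4:4,r5:6
c9: CDB Add1=2 | r0:Mul1,r1:6,r2:Add2,r3:2,r4:4,r5:6
c10: CDB Mul2=8 | r0:Mul1,r1:6,r2:Add2,r3:2,r4:4,r5:6
c11: - | r0:Mul1,r1:6,r2:Add2,r3:2,r4:4,r5:6
c12: CDB Add2=6 | r0:Mul1,r1:6,r2:6,r3:2,r4:4,r5:6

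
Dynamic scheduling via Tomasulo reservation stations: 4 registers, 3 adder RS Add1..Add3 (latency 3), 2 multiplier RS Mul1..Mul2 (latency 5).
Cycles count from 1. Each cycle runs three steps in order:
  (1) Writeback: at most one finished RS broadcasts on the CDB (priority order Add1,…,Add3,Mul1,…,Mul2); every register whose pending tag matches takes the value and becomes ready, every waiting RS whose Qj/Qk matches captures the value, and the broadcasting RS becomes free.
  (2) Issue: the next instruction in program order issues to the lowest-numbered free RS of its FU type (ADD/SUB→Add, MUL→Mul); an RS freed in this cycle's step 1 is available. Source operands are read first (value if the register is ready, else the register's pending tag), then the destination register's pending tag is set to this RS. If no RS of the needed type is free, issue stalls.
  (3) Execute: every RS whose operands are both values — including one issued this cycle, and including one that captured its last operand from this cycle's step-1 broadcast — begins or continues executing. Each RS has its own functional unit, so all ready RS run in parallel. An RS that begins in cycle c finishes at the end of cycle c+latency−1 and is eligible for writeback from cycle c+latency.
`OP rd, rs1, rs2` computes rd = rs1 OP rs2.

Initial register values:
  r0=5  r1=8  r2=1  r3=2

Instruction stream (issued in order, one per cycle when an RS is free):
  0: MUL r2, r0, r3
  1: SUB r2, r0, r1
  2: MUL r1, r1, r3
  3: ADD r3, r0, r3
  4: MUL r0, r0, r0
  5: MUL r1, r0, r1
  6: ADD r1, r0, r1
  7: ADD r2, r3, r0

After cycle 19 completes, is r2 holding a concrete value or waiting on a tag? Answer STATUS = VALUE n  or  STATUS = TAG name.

STATUS = VALUE 32

c1: issue MUL r2<-Mul1 | r0:5,r1:8,r2:Mul1,r3:2
c2: issue SUB r2<-Add1 | r0:5,r1:8,r2:Add1,r3:2
c3: issue MUL r1<-Mul2 | r0:5,r1:Mul2,r2:Add1,r3:2
c4: issue ADD r3<-Add2 | r0:5,r1:Mul2,r2:Add1,r3:Add2
c5: CDB Add1=-3; stall | r0:5,r1:Mul2,r2:-3,r3:Add2
c6: CDB Mul1=10; issue MUL r0<-Mul1 | r0:Mul1,r1:Mul2,r2:-3,r3:Add2
c7: CDB Add2=7; stall | r0:Mul1,r1:Mul2,r2:-3,r3:7
c8: CDB Mul2=16; issue MUL r1<-Mul2 | r0:Mul1,r1:Mul2,r2:-3,r3:7
c9: issue ADD r1<-Add1 | r0:Mul1,r1:Add1,r2:-3,r3:7
c10: issue ADD r2<-Add2 | r0:Mul1,r1:Add1,r2:Add2,r3:7
c11: CDB Mul1=25 | r0:25,r1:Add1,r2:Add2,r3:7
c12: - | r0:25,r1:Add1,r2:Add2,r3:7
c13: - | r0:25,r1:Add1,r2:Add2,r3:7
c14: CDB Add2=32 | r0:25,r1:Add1,r2:32,r3:7
c15: - | r0:25,r1:Add1,r2:32,r3:7
c16: CDB Mul2=400 | r0:25,r1:Add1,r2:32,r3:7
c17: - | r0:25,r1:Add1,r2:32,r3:7
c18: - | r0:25,r1:Add1,r2:32,r3:7
c19: CDB Add1=425 | r0:25,r1:425,r2:32,r3:7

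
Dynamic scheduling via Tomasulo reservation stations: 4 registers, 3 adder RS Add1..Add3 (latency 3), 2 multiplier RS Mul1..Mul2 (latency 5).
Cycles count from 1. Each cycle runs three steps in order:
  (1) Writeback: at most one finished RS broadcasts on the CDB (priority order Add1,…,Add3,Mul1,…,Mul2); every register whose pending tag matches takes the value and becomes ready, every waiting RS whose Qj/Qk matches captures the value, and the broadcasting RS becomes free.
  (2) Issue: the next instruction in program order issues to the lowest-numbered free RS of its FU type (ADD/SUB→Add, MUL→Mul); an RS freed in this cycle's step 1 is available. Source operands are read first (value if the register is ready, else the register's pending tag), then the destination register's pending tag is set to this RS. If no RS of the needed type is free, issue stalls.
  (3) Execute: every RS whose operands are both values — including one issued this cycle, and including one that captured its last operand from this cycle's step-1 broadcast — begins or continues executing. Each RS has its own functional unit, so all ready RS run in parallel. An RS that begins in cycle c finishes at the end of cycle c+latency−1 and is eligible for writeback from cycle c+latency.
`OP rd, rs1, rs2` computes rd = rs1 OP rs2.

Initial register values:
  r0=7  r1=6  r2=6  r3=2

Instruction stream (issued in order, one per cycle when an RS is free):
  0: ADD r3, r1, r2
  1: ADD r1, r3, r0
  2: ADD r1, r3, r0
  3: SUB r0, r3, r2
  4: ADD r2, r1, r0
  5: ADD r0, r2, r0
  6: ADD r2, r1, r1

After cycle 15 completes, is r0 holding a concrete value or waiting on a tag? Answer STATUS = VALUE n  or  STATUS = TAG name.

STATUS = VALUE 31

cycle 1: issue ADD r3<-Add1 // r0:7,r1:6,r2:6,r3:Add1
cycle 2: issue ADD r1<-Add2 // r0:7,r1:Add2,r2:6,r3:Add1
cycle 3: issue ADD r1<-Add3 // r0:7,r1:Add3,r2:6,r3:Add1
cycle 4: CDB Add1=12; issue SUB r0<-Add1 // r0:Add1,r1:Add3,r2:6,r3:12
cycle 5: stall // r0:Add1,r1:Add3,r2:6,r3:12
cycle 6: stall // r0:Add1,r1:Add3,r2:6,r3:12
cycle 7: CDB Add1=6; issue ADD r2<-Add1 // r0:6,r1:Add3,r2:Add1,r3:12
cycle 8: CDB Add2=19; issue ADD r0<-Add2 // r0:Add2,r1:Add3,r2:Add1,r3:12
cycle 9: CDB Add3=19; issue ADD r2<-Add3 // r0:Add2,r1:19,r2:Add3,r3:12
cycle 10: - // r0:Add2,r1:19,r2:Add3,r3:12
cycle 11: - // r0:Add2,r1:19,r2:Add3,r3:12
cycle 12: CDB Add1=25 // r0:Add2,r1:19,r2:Add3,r3:12
cycle 13: CDB Add3=38 // r0:Add2,r1:19,r2:38,r3:12
cycle 14: - // r0:Add2,r1:19,r2:38,r3:12
cycle 15: CDB Add2=31 // r0:31,r1:19,r2:38,r3:12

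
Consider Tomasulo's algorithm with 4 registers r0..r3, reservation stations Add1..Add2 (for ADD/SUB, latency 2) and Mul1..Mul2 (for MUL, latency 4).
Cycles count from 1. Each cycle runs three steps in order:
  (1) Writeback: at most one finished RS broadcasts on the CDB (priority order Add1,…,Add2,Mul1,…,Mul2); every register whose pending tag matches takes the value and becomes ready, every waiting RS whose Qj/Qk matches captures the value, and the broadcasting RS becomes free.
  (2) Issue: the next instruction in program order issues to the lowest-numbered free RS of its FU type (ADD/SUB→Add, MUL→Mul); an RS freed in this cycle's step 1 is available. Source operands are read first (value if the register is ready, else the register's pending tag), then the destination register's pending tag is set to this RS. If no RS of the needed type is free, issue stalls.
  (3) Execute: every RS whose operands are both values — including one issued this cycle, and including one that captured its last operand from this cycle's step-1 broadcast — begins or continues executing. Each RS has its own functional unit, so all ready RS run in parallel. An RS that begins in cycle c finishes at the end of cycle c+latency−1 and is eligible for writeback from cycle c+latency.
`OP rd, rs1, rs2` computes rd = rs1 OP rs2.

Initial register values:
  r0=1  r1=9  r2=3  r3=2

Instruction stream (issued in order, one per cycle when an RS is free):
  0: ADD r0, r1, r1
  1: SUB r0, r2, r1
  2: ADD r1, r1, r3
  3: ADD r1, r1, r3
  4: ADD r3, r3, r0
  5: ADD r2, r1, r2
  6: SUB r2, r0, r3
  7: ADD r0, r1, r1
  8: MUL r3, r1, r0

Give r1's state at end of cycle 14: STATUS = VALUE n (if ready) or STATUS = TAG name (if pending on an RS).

STATUS = VALUE 13

c1: issue ADD r0<-Add1 | r0:Add1,r1:9,r2:3,r3:2
c2: issue SUB r0<-Add2 | r0:Add2,r1:9,r2:3,r3:2
c3: CDB Add1=18; issue ADD r1<-Add1 | r0:Add2,r1:Add1,r2:3,r3:2
c4: CDB Add2=-6; issue ADD r1<-Add2 | r0:-6,r1:Add2,r2:3,r3:2
c5: CDB Add1=11; issue ADD r3<-Add1 | r0:-6,r1:Add2,r2:3,r3:Add1
c6: stall | r0:-6,r1:Add2,r2:3,r3:Add1
c7: CDB Add1=-4; issue ADD r2<-Add1 | r0:-6,r1:Add2,r2:Add1,r3:-4
c8: CDB Add2=13; issue SUB r2<-Add2 | r0:-6,r1:13,r2:Add2,r3:-4
c9: stall | r0:-6,r1:13,r2:Add2,r3:-4
c10: CDB Add1=16; issue ADD r0<-Add1 | r0:Add1,r1:13,r2:Add2,r3:-4
c11: CDB Add2=-2; issue MUL r3<-Mul1 | r0:Add1,r1:13,r2:-2,r3:Mul1
c12: CDB Add1=26 | r0:26,r1:13,r2:-2,r3:Mul1
c13: - | r0:26,r1:13,r2:-2,r3:Mul1
c14: - | r0:26,r1:13,r2:-2,r3:Mul1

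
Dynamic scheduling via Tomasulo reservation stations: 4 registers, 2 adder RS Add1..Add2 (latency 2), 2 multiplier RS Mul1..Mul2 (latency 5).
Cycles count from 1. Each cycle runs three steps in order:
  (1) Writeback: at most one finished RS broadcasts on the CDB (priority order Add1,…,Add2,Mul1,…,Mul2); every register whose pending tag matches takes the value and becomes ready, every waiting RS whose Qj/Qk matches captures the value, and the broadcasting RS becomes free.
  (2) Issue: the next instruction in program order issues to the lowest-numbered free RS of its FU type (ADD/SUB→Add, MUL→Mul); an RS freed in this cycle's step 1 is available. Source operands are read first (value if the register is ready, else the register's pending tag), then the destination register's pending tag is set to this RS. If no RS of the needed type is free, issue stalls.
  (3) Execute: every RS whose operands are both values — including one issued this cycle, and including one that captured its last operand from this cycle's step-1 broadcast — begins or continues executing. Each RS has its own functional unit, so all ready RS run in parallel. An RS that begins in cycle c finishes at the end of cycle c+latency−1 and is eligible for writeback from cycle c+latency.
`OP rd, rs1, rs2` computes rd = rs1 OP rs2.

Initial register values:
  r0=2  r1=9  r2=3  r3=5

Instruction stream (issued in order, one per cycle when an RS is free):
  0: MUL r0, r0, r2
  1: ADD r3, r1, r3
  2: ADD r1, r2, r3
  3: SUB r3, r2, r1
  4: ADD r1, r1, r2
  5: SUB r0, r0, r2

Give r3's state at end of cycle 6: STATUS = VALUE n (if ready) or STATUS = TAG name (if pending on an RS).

STATUS = TAG Add1

  c1: issue MUL r0<-Mul1  regs: r0:Mul1,r1:9,r2:3,r3:5
  c2: issue ADD r3<-Add1  regs: r0:Mul1,r1:9,r2:3,r3:Add1
  c3: issue ADD r1<-Add2  regs: r0:Mul1,r1:Add2,r2:3,r3:Add1
  c4: CDB Add1=14; issue SUB r3<-Add1  regs: r0:Mul1,r1:Add2,r2:3,r3:Add1
  c5: stall  regs: r0:Mul1,r1:Add2,r2:3,r3:Add1
  c6: CDB Add2=17; issue ADD r1<-Add2  regs: r0:Mul1,r1:Add2,r2:3,r3:Add1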